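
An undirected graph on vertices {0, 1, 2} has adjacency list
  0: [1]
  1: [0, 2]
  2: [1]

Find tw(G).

A width-1 tree decomposition is:
Bags: B1 = {0, 1}  B2 = {1, 2}
Tree: B1–B2
The largest bag has 2 vertices, giving width 1; this decomposition certifies tw(G) ≤ 1. Since G has at least one edge (e.g. 0–1), it is not an edgeless graph, so tw(G) ≥ 1. Therefore the treewidth is 1.

1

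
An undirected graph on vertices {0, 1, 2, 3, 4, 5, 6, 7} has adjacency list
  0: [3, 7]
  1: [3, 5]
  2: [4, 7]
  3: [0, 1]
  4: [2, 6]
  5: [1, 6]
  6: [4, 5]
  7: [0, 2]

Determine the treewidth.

A width-2 tree decomposition is:
Bags: B1 = {2, 4, 6}  B2 = {2, 5, 6}  B3 = {1, 2, 5}  B4 = {1, 2, 3}  B5 = {0, 2, 3}  B6 = {0, 2, 7}
Tree: B1–B2, B2–B3, B3–B4, B4–B5, B5–B6
Every bag has size at most 3, so the width is 3 − 1 = 2 and tw(G) ≤ 2. For the lower bound, G contains the cycle 2–4–6–5–1–3–0–7–2, so G is not a forest; only forests have treewidth ≤ 1, hence tw(G) ≥ 2. Combining the bounds, tw(G) = 2.

2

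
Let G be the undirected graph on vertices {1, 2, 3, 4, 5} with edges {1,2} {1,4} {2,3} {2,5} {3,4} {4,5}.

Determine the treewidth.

2

A width-2 tree decomposition is:
Bags: B1 = {2, 3, 4}  B2 = {2, 4, 5}  B3 = {1, 2, 4}
Tree: B1–B2, B2–B3
Every bag has size at most 3, so the width is 3 − 1 = 2 and tw(G) ≤ 2. Since 2–3–4–5–2 is a cycle in G, G is not acyclic. Forests are exactly the graphs of treewidth ≤ 1, so tw(G) ≥ 2. Therefore the treewidth is 2.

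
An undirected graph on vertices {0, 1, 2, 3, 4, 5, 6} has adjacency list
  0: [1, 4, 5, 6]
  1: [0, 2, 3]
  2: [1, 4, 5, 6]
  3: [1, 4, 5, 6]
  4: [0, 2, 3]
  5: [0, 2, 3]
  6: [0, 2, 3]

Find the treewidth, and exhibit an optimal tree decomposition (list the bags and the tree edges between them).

Each bag holds 4 vertices, so the decomposition has width 3, which upper-bounds the treewidth. For the lower bound: the 4 vertex sets {3,5}, {2,6}, {0}, {1} are disjoint, each induces a connected subgraph, and every pair is joined by at least one edge of G. Contracting each set to a single vertex therefore yields K_{4} as a minor, and since treewidth is minor-monotone, tw(G) ≥ tw(K_{4}) = 3. Combining the bounds, tw(G) = 3.

Treewidth 3.
One optimal decomposition is:
Bags: B1 = {0, 2, 3, 5}  B2 = {0, 2, 3, 6}  B3 = {0, 1, 2, 3}  B4 = {0, 2, 3, 4}
Tree: B1–B2, B2–B3, B3–B4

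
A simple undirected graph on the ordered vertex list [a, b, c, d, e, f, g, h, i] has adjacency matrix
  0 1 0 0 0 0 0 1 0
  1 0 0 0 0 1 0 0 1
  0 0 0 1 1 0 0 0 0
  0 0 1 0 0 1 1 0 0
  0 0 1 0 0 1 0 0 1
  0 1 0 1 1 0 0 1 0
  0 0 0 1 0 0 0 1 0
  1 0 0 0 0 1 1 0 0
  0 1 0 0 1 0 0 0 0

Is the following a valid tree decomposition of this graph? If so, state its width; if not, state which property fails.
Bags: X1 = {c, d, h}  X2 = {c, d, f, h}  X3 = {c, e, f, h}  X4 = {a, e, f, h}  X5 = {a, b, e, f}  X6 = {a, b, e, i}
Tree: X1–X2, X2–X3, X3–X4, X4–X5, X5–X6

No — vertex g appears in no bag.

A tree decomposition must satisfy three properties: every vertex lies in some bag; for every edge, both endpoints lie together in some bag; and for every vertex, the bags containing it form a connected subtree. Here vertex g appears in no bag, so the decomposition is invalid.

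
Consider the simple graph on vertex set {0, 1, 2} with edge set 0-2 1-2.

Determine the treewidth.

1

A width-1 tree decomposition is:
Bags: B1 = {1, 2}  B2 = {0, 2}
Tree: B1–B2
Each bag holds 2 vertices, so the decomposition has width 1, which upper-bounds the treewidth. Since G has at least one edge (e.g. 2–1), it is not an edgeless graph, so tw(G) ≥ 1. Combining the bounds, tw(G) = 1.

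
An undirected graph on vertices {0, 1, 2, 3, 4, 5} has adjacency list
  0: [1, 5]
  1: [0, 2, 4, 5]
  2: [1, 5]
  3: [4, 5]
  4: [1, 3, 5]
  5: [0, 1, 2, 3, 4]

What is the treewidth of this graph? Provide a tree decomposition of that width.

The largest bag has 3 vertices, giving width 2; this decomposition certifies tw(G) ≤ 2. For the lower bound, the 3 vertices {0, 1, 5} are pairwise adjacent, and any tree decomposition puts a clique entirely inside one bag — forcing width ≥ 2. Combining the bounds, tw(G) = 2.

Treewidth 2.
Bags: B1 = {3, 4, 5}  B2 = {1, 4, 5}  B3 = {0, 1, 5}  B4 = {1, 2, 5}
Tree: B1–B2, B2–B3, B2–B4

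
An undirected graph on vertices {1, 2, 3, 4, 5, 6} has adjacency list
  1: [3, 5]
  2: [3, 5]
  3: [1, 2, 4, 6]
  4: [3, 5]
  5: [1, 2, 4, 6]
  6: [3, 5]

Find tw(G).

2

A width-2 tree decomposition is:
Bags: B1 = {3, 4, 5}  B2 = {2, 3, 5}  B3 = {1, 3, 5}  B4 = {3, 5, 6}
Tree: B1–B2, B2–B3, B3–B4
Every bag has size at most 3, so the width is 3 − 1 = 2 and tw(G) ≤ 2. The edges 4–5–2–3–4 form a cycle, so G is not a tree and its treewidth is at least 2. Combining the bounds, tw(G) = 2.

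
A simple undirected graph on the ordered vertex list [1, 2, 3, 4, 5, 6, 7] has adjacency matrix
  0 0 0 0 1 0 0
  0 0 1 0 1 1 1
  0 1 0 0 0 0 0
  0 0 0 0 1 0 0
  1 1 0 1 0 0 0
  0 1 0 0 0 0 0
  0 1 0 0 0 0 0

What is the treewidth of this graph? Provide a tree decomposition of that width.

Each bag holds 2 vertices, so the decomposition has width 1, which upper-bounds the treewidth. Since G has at least one edge (e.g. 3–2), it is not an edgeless graph, so tw(G) ≥ 1. Hence tw(G) = 1 exactly.

Treewidth 1.
One such decomposition:
Bags: B1 = {2, 3}  B2 = {2, 5}  B3 = {1, 5}  B4 = {4, 5}  B5 = {2, 6}  B6 = {2, 7}
Tree: B1–B2, B2–B3, B2–B4, B1–B5, B2–B6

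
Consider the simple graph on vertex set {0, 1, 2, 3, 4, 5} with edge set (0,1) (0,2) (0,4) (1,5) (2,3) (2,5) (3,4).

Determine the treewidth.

A width-2 tree decomposition is:
Bags: B1 = {2, 3, 4}  B2 = {0, 2, 4}  B3 = {0, 2, 5}  B4 = {0, 1, 5}
Tree: B1–B2, B2–B3, B3–B4
Every bag has size at most 3, so the width is 3 − 1 = 2 and tw(G) ≤ 2. Since 3–4–0–2–3 is a cycle in G, G is not acyclic. Forests are exactly the graphs of treewidth ≤ 1, so tw(G) ≥ 2. Combining the bounds, tw(G) = 2.

2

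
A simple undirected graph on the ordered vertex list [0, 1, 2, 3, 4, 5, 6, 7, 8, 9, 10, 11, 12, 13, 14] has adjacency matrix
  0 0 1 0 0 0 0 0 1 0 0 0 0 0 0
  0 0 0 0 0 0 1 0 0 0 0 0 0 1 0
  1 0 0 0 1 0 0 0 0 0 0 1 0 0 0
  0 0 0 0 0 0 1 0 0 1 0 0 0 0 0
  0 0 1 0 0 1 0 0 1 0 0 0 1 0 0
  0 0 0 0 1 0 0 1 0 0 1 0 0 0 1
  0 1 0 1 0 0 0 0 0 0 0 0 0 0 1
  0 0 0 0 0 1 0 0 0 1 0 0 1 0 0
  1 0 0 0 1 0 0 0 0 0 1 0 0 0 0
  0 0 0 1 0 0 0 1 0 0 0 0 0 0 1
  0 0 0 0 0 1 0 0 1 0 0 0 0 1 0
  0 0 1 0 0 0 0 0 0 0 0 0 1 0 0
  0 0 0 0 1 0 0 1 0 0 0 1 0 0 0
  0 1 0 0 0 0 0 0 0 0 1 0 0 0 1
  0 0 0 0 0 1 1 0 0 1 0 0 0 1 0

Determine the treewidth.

A width-3 tree decomposition is:
Bags: B1 = {1, 3, 6, 13}  B2 = {3, 6, 13, 14}  B3 = {3, 9, 13, 14}  B4 = {9, 10, 13, 14}  B5 = {5, 9, 10, 14}  B6 = {5, 7, 9, 10}  B7 = {5, 7, 8, 10}  B8 = {4, 5, 7, 8}  B9 = {4, 7, 8, 12}  B10 = {0, 4, 8, 12}  B11 = {0, 2, 4, 12}  B12 = {0, 2, 11, 12}
Tree: B1–B2, B2–B3, B3–B4, B4–B5, B5–B6, B6–B7, B7–B8, B8–B9, B9–B10, B10–B11, B11–B12
Every bag has size at most 4, so the width is 4 − 1 = 3 and tw(G) ≤ 3. For the lower bound: the 4 vertex sets {1,3,6}, {13}, {14}, {5,7,9,10} are disjoint, each induces a connected subgraph, and every pair is joined by at least one edge of G. Contracting each set to a single vertex therefore yields K_{4} as a minor, and since treewidth is minor-monotone, tw(G) ≥ tw(K_{4}) = 3. Hence tw(G) = 3 exactly.

3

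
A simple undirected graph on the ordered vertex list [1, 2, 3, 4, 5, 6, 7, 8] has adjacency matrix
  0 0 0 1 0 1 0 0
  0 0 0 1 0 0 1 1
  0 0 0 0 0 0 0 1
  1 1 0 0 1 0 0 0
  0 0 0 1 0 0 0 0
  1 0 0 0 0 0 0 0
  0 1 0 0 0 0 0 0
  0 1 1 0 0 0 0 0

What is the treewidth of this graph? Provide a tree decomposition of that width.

Each bag holds 2 vertices, so the decomposition has width 1, which upper-bounds the treewidth. Any graph with an edge has treewidth ≥ 1, and G has the edge 4–2. The upper and lower bounds meet at 1, so that is the treewidth.

Treewidth 1.
Bags: B1 = {2, 4}  B2 = {2, 8}  B3 = {2, 7}  B4 = {1, 4}  B5 = {4, 5}  B6 = {3, 8}  B7 = {1, 6}
Tree: B1–B2, B1–B3, B1–B4, B4–B5, B2–B6, B4–B7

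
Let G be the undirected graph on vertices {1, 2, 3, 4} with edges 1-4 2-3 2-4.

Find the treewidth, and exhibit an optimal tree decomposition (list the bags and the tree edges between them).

The largest bag has 2 vertices, giving width 1; this decomposition certifies tw(G) ≤ 1. Any graph with an edge has treewidth ≥ 1, and G has the edge 4–2. Combining the bounds, tw(G) = 1.

Treewidth 1.
One such decomposition:
Bags: B1 = {2, 4}  B2 = {1, 4}  B3 = {2, 3}
Tree: B1–B2, B1–B3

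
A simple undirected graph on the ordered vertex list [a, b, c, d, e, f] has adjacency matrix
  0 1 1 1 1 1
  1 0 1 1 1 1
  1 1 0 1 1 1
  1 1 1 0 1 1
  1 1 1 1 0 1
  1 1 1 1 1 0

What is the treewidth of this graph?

A width-5 tree decomposition is:
Bags: B1 = {a, b, c, d, e, f}
Tree: (single bag)
With just one bag of size 6, the width is 6 − 1 = 5, so tw(G) ≤ 5. Conversely, {a, b, c, d, e, f} is a clique of size 6, and the vertices of any clique must share a bag in every tree decomposition; so some bag has ≥ 6 vertices and tw(G) ≥ 5. Hence tw(G) = 5 exactly.

5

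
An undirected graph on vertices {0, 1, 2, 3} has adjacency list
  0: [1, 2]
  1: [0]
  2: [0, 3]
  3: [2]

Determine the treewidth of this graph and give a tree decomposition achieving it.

Treewidth 1.
One optimal decomposition is:
Bags: B1 = {0, 2}  B2 = {2, 3}  B3 = {0, 1}
Tree: B1–B2, B1–B3

Each bag holds 2 vertices, so the decomposition has width 1, which upper-bounds the treewidth. Any graph with an edge has treewidth ≥ 1, and G has the edge 2–0. Combining the bounds, tw(G) = 1.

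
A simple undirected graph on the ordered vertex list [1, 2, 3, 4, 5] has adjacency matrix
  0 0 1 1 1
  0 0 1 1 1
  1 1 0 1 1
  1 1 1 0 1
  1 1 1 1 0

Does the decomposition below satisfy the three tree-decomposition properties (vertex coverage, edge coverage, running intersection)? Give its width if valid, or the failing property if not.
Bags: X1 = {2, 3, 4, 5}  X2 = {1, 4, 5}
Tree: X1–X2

A tree decomposition must satisfy three properties: every vertex lies in some bag; for every edge, both endpoints lie together in some bag; and for every vertex, the bags containing it form a connected subtree. Here edge (3,1) lies in no bag, so the decomposition is invalid.

No — edge (3,1) lies in no bag.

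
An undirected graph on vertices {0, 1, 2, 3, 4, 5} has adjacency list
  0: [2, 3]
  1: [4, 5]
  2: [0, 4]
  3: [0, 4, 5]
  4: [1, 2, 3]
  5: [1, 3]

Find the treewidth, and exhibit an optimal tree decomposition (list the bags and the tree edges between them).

Treewidth 2.
One optimal decomposition is:
Bags: B1 = {1, 3, 5}  B2 = {1, 3, 4}  B3 = {0, 3, 4}  B4 = {0, 2, 4}
Tree: B1–B2, B2–B3, B3–B4

Every bag has size at most 3, so the width is 3 − 1 = 2 and tw(G) ≤ 2. For the lower bound, G contains the cycle 5–1–4–3–5, so G is not a forest; only forests have treewidth ≤ 1, hence tw(G) ≥ 2. Combining the bounds, tw(G) = 2.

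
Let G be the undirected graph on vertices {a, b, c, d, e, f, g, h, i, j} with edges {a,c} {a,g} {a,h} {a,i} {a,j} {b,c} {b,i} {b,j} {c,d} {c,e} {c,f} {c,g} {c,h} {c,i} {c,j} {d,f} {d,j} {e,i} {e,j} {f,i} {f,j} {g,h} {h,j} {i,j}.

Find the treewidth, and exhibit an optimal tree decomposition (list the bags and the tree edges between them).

The largest bag has 4 vertices, giving width 3; this decomposition certifies tw(G) ≤ 3. On the other hand G contains the 4-clique {a, c, g, h}. A clique must lie in a single bag of any decomposition, so no decomposition can have width below 3. Therefore the treewidth is 3.

Treewidth 3.
One such decomposition:
Bags: B1 = {c, e, i, j}  B2 = {c, f, i, j}  B3 = {a, c, i, j}  B4 = {b, c, i, j}  B5 = {c, d, f, j}  B6 = {a, c, h, j}  B7 = {a, c, g, h}
Tree: B1–B2, B2–B3, B1–B4, B2–B5, B3–B6, B6–B7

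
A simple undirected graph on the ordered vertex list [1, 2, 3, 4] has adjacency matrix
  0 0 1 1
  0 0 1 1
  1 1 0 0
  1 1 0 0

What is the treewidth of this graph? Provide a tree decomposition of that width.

The largest bag has 3 vertices, giving width 2; this decomposition certifies tw(G) ≤ 2. The edges 2–4–1–3–2 form a cycle, so G is not a tree and its treewidth is at least 2. The upper and lower bounds meet at 2, so that is the treewidth.

Treewidth 2.
Bags: B1 = {1, 2, 4}  B2 = {1, 2, 3}
Tree: B1–B2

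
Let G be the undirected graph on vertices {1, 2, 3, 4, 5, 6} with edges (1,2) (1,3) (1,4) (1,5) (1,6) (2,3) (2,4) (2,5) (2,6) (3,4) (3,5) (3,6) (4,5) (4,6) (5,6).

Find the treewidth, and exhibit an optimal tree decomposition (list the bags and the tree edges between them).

With just one bag of size 6, the width is 6 − 1 = 5, so tw(G) ≤ 5. Conversely, {1, 2, 3, 4, 5, 6} is a clique of size 6, and the vertices of any clique must share a bag in every tree decomposition; so some bag has ≥ 6 vertices and tw(G) ≥ 5. The upper and lower bounds meet at 5, so that is the treewidth.

Treewidth 5.
One such decomposition:
Bags: B1 = {1, 2, 3, 4, 5, 6}
Tree: (single bag)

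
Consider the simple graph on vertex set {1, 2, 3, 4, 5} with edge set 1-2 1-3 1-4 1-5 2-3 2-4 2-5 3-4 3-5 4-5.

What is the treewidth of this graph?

4

A width-4 tree decomposition is:
Bags: B1 = {1, 2, 3, 4, 5}
Tree: (single bag)
With just one bag of size 5, the width is 5 − 1 = 4, so tw(G) ≤ 4. For the lower bound, the 5 vertices {1, 2, 3, 4, 5} are pairwise adjacent, and any tree decomposition puts a clique entirely inside one bag — forcing width ≥ 4. The upper and lower bounds meet at 4, so that is the treewidth.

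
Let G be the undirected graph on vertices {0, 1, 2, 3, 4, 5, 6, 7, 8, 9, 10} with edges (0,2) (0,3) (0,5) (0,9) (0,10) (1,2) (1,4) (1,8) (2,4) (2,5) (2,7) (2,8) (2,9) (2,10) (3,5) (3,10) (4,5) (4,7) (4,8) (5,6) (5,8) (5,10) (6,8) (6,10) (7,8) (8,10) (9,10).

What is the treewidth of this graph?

3

A width-3 tree decomposition is:
Bags: B1 = {2, 5, 8, 10}  B2 = {2, 4, 5, 8}  B3 = {0, 2, 5, 10}  B4 = {1, 2, 4, 8}  B5 = {2, 4, 7, 8}  B6 = {0, 2, 9, 10}  B7 = {5, 6, 8, 10}  B8 = {0, 3, 5, 10}
Tree: B1–B2, B1–B3, B2–B4, B4–B5, B3–B6, B1–B7, B3–B8
Every bag has size at most 4, so the width is 4 − 1 = 3 and tw(G) ≤ 3. Conversely, {0, 2, 9, 10} is a clique of size 4, and the vertices of any clique must share a bag in every tree decomposition; so some bag has ≥ 4 vertices and tw(G) ≥ 3. Combining the bounds, tw(G) = 3.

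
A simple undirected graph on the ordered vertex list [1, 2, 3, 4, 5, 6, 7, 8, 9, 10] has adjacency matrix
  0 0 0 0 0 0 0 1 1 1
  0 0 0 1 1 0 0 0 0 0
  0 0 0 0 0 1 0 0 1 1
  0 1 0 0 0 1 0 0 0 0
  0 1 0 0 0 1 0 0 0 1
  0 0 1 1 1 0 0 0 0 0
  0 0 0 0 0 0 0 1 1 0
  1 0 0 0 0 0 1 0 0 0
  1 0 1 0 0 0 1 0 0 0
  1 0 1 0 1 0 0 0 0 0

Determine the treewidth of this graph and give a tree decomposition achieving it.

Treewidth 2.
Bags: B1 = {2, 4, 6}  B2 = {2, 5, 6}  B3 = {3, 5, 6}  B4 = {3, 5, 10}  B5 = {3, 9, 10}  B6 = {1, 9, 10}  B7 = {1, 7, 9}  B8 = {1, 7, 8}
Tree: B1–B2, B2–B3, B3–B4, B4–B5, B5–B6, B6–B7, B7–B8

The largest bag has 3 vertices, giving width 2; this decomposition certifies tw(G) ≤ 2. For the lower bound, G contains the cycle 4–2–5–6–4, so G is not a forest; only forests have treewidth ≤ 1, hence tw(G) ≥ 2. The upper and lower bounds meet at 2, so that is the treewidth.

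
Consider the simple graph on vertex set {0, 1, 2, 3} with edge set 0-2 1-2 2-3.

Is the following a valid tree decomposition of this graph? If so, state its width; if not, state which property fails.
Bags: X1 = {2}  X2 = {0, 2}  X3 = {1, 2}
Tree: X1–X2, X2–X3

A tree decomposition must satisfy three properties: every vertex lies in some bag; for every edge, both endpoints lie together in some bag; and for every vertex, the bags containing it form a connected subtree. Here vertex 3 appears in no bag, so the decomposition is invalid.

No — vertex 3 appears in no bag.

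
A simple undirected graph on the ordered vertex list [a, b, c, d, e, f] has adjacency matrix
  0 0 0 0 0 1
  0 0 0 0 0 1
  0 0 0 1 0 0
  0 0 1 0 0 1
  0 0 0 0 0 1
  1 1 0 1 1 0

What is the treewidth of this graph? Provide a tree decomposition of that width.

Each bag holds 2 vertices, so the decomposition has width 1, which upper-bounds the treewidth. Any graph with an edge has treewidth ≥ 1, and G has the edge f–d. Combining the bounds, tw(G) = 1.

Treewidth 1.
One optimal decomposition is:
Bags: B1 = {d, f}  B2 = {c, d}  B3 = {b, f}  B4 = {a, f}  B5 = {e, f}
Tree: B1–B2, B1–B3, B3–B4, B1–B5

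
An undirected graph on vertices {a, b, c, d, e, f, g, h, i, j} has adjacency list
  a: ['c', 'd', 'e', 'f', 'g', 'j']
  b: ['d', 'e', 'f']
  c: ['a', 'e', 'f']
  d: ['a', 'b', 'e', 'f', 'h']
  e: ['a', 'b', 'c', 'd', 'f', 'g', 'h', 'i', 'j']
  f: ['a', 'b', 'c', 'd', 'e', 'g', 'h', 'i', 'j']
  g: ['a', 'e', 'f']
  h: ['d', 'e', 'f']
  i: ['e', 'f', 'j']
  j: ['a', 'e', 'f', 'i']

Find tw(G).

3

A width-3 tree decomposition is:
Bags: B1 = {d, e, f, h}  B2 = {a, d, e, f}  B3 = {a, e, f, j}  B4 = {a, c, e, f}  B5 = {e, f, i, j}  B6 = {b, d, e, f}  B7 = {a, e, f, g}
Tree: B1–B2, B2–B3, B3–B4, B3–B5, B2–B6, B3–B7
Every bag has size at most 4, so the width is 4 − 1 = 3 and tw(G) ≤ 3. On the other hand G contains the 4-clique {d, e, f, h}. A clique must lie in a single bag of any decomposition, so no decomposition can have width below 3. Combining the bounds, tw(G) = 3.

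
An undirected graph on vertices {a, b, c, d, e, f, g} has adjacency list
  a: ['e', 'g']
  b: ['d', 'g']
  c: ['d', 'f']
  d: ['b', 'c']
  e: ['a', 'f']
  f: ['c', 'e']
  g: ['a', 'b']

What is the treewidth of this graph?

A width-2 tree decomposition is:
Bags: B1 = {c, d, f}  B2 = {d, e, f}  B3 = {a, d, e}  B4 = {a, d, g}  B5 = {b, d, g}
Tree: B1–B2, B2–B3, B3–B4, B4–B5
The largest bag has 3 vertices, giving width 2; this decomposition certifies tw(G) ≤ 2. Since d–c–f–e–a–g–b–d is a cycle in G, G is not acyclic. Forests are exactly the graphs of treewidth ≤ 1, so tw(G) ≥ 2. The upper and lower bounds meet at 2, so that is the treewidth.

2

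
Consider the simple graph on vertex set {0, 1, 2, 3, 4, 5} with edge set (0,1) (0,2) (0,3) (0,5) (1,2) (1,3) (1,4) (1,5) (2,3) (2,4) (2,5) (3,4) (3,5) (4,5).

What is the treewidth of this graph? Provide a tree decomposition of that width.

Treewidth 4.
One optimal decomposition is:
Bags: B1 = {0, 1, 2, 3, 5}  B2 = {1, 2, 3, 4, 5}
Tree: B1–B2

Every bag has size at most 5, so the width is 5 − 1 = 4 and tw(G) ≤ 4. On the other hand G contains the 5-clique {0, 1, 2, 3, 5}. A clique must lie in a single bag of any decomposition, so no decomposition can have width below 4. Therefore the treewidth is 4.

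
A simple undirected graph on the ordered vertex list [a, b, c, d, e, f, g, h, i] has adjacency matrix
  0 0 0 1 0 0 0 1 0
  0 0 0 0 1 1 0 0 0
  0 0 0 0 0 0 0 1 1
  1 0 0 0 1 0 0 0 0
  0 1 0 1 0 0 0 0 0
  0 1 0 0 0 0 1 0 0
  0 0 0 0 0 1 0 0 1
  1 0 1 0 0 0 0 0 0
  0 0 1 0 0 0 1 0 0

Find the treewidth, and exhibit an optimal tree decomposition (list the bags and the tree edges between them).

Treewidth 2.
One optimal decomposition is:
Bags: B1 = {c, h, i}  B2 = {g, h, i}  B3 = {f, g, h}  B4 = {b, f, h}  B5 = {b, e, h}  B6 = {d, e, h}  B7 = {a, d, h}
Tree: B1–B2, B2–B3, B3–B4, B4–B5, B5–B6, B6–B7

Every bag has size at most 3, so the width is 3 − 1 = 2 and tw(G) ≤ 2. The edges h–c–i–g–f–b–e–d–a–h form a cycle, so G is not a tree and its treewidth is at least 2. Combining the bounds, tw(G) = 2.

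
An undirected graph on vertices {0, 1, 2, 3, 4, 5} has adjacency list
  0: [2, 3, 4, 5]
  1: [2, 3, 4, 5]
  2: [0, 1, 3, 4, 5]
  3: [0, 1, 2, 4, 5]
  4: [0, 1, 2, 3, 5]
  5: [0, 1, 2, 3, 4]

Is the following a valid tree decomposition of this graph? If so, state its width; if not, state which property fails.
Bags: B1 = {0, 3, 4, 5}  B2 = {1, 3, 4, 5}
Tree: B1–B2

No — vertex 2 appears in no bag.

A tree decomposition must satisfy three properties: every vertex lies in some bag; for every edge, both endpoints lie together in some bag; and for every vertex, the bags containing it form a connected subtree. Here vertex 2 appears in no bag, so the decomposition is invalid.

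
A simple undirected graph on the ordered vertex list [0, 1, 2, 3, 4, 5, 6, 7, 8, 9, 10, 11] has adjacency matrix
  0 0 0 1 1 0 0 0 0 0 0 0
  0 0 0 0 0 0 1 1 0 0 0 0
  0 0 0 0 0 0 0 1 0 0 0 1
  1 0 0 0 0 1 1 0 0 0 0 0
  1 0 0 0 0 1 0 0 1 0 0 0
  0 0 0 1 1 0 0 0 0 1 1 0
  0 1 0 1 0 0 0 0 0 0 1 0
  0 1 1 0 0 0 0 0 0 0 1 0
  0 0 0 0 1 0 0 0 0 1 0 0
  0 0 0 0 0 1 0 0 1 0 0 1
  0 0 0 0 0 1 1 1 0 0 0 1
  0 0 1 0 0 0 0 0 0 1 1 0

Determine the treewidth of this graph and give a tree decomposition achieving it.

Each bag holds 4 vertices, so the decomposition has width 3, which upper-bounds the treewidth. For the lower bound: the 4 vertex sets {1,2,7}, {11}, {10}, {3,5,6,9} are disjoint, each induces a connected subgraph, and every pair is joined by at least one edge of G. Contracting each set to a single vertex therefore yields K_{4} as a minor, and since treewidth is minor-monotone, tw(G) ≥ tw(K_{4}) = 3. Combining the bounds, tw(G) = 3.

Treewidth 3.
One such decomposition:
Bags: B1 = {1, 2, 7, 11}  B2 = {1, 7, 10, 11}  B3 = {1, 6, 10, 11}  B4 = {6, 9, 10, 11}  B5 = {5, 6, 9, 10}  B6 = {3, 5, 6, 9}  B7 = {3, 5, 8, 9}  B8 = {3, 4, 5, 8}  B9 = {0, 3, 4, 8}
Tree: B1–B2, B2–B3, B3–B4, B4–B5, B5–B6, B6–B7, B7–B8, B8–B9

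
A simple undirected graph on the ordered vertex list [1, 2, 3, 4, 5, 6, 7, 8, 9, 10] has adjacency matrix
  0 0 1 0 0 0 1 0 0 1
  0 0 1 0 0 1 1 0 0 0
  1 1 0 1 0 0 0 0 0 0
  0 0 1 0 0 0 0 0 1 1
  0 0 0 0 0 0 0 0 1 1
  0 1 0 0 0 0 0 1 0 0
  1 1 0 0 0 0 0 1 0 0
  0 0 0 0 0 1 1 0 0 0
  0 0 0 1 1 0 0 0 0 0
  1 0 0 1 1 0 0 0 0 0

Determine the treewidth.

A width-2 tree decomposition is:
Bags: B1 = {5, 9, 10}  B2 = {4, 9, 10}  B3 = {1, 4, 10}  B4 = {1, 3, 4}  B5 = {1, 3, 7}  B6 = {2, 3, 7}  B7 = {2, 7, 8}  B8 = {2, 6, 8}
Tree: B1–B2, B2–B3, B3–B4, B4–B5, B5–B6, B6–B7, B7–B8
The largest bag has 3 vertices, giving width 2; this decomposition certifies tw(G) ≤ 2. For the lower bound, G contains the cycle 5–9–4–10–5, so G is not a forest; only forests have treewidth ≤ 1, hence tw(G) ≥ 2. Combining the bounds, tw(G) = 2.

2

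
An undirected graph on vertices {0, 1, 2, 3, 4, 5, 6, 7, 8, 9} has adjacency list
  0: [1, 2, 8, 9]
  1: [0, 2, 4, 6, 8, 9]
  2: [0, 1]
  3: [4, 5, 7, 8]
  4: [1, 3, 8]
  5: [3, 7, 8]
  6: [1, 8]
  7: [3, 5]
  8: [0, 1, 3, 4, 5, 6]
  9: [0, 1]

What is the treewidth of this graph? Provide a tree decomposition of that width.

Treewidth 2.
One optimal decomposition is:
Bags: B1 = {1, 4, 8}  B2 = {3, 4, 8}  B3 = {3, 5, 8}  B4 = {3, 5, 7}  B5 = {0, 1, 8}  B6 = {0, 1, 9}  B7 = {1, 6, 8}  B8 = {0, 1, 2}
Tree: B1–B2, B2–B3, B3–B4, B1–B5, B5–B6, B1–B7, B6–B8

Every bag has size at most 3, so the width is 3 − 1 = 2 and tw(G) ≤ 2. On the other hand G contains the 3-clique {0, 1, 8}. A clique must lie in a single bag of any decomposition, so no decomposition can have width below 2. Combining the bounds, tw(G) = 2.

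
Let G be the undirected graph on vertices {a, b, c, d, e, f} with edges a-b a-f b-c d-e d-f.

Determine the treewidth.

A width-1 tree decomposition is:
Bags: B1 = {b, c}  B2 = {a, b}  B3 = {a, f}  B4 = {d, f}  B5 = {d, e}
Tree: B1–B2, B2–B3, B3–B4, B4–B5
Each bag holds 2 vertices, so the decomposition has width 1, which upper-bounds the treewidth. Since G has at least one edge (e.g. c–b), it is not an edgeless graph, so tw(G) ≥ 1. Combining the bounds, tw(G) = 1.

1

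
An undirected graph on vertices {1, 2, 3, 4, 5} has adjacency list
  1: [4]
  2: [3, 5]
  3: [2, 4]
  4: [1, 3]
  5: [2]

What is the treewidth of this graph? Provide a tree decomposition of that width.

Treewidth 1.
Bags: B1 = {1, 4}  B2 = {3, 4}  B3 = {2, 3}  B4 = {2, 5}
Tree: B1–B2, B2–B3, B3–B4

Each bag holds 2 vertices, so the decomposition has width 1, which upper-bounds the treewidth. Any graph with an edge has treewidth ≥ 1, and G has the edge 1–4. Combining the bounds, tw(G) = 1.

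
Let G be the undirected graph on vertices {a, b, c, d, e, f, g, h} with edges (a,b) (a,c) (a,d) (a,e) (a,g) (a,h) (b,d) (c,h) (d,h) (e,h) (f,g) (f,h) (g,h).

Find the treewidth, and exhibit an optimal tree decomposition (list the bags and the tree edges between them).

The largest bag has 3 vertices, giving width 2; this decomposition certifies tw(G) ≤ 2. Conversely, {a, d, h} is a clique of size 3, and the vertices of any clique must share a bag in every tree decomposition; so some bag has ≥ 3 vertices and tw(G) ≥ 2. Combining the bounds, tw(G) = 2.

Treewidth 2.
Bags: B1 = {a, d, h}  B2 = {a, c, h}  B3 = {a, g, h}  B4 = {a, e, h}  B5 = {f, g, h}  B6 = {a, b, d}
Tree: B1–B2, B2–B3, B1–B4, B3–B5, B1–B6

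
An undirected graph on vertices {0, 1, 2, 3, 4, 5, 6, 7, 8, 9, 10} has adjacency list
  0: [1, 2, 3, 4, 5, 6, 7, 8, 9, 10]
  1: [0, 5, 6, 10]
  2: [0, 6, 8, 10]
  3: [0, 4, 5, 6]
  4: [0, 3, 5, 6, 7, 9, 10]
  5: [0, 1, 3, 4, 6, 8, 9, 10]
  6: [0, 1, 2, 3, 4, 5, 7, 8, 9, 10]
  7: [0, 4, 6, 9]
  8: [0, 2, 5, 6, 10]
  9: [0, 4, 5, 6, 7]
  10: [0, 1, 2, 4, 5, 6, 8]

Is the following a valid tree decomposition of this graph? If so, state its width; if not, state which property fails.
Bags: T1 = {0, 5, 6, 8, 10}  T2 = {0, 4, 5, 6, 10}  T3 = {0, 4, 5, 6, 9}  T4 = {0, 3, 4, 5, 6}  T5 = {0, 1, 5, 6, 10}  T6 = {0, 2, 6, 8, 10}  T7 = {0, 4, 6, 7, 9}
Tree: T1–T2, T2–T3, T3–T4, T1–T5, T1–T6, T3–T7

Every vertex of G appears in some bag (union = {0, 1, 2, 3, 4, 5, 6, 7, 8, 9, 10}); every edge is covered by a bag; and for each vertex v the set of bags containing v is connected in the bag tree. The decomposition is therefore valid. The largest bag has 5 vertices, so the width is 4.

Yes; width 4.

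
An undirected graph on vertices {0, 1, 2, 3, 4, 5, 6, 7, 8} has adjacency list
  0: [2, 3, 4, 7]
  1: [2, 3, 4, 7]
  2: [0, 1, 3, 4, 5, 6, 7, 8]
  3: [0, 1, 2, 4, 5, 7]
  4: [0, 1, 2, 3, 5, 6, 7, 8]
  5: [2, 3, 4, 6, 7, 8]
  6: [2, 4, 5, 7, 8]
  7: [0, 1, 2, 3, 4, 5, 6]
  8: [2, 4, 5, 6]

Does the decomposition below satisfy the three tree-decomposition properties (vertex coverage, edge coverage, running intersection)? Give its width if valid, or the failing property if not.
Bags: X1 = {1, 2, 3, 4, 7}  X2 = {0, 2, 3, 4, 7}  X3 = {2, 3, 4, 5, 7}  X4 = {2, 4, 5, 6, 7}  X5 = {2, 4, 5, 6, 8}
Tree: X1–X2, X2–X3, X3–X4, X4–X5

Checking the three conditions: (i) the bags cover all of {0, 1, 2, 3, 4, 5, 6, 7, 8}; (ii) for each edge, some bag contains both endpoints; (iii) the bags containing any fixed vertex form a subtree. All hold, so the decomposition is valid with width 5 − 1 = 4.

Yes; width 4.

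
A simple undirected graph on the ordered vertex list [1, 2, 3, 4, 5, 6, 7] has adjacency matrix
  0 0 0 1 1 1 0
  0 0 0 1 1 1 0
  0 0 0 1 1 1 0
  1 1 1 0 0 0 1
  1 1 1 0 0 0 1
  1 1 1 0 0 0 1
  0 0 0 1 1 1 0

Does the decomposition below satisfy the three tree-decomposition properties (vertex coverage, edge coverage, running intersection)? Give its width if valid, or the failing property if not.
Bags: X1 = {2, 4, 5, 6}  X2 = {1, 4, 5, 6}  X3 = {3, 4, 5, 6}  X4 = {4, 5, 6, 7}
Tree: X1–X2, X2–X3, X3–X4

Vertex coverage: the bags together contain {1, 2, 3, 4, 5, 6, 7}, the full vertex set. Edge coverage: each edge of G has both endpoints in at least one bag. Running intersection: for every vertex, the bags containing it form a connected subtree. All three properties hold, so this is a valid tree decomposition of width max|bag| − 1 = 3, and hence tw(G) ≤ 3.

Yes; width 3.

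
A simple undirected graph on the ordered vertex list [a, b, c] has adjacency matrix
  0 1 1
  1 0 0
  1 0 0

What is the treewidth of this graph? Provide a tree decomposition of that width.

Treewidth 1.
One such decomposition:
Bags: B1 = {a, b}  B2 = {a, c}
Tree: B1–B2

Every bag has size at most 2, so the width is 2 − 1 = 1 and tw(G) ≤ 1. G has an edge, so its treewidth is at least 1. The upper and lower bounds meet at 1, so that is the treewidth.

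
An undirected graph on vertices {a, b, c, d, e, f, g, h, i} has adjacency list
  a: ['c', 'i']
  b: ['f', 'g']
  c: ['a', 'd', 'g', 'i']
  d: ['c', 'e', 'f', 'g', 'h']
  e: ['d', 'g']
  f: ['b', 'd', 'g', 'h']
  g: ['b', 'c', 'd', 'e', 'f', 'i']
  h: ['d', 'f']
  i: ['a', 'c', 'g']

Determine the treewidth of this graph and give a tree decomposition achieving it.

Each bag holds 3 vertices, so the decomposition has width 2, which upper-bounds the treewidth. On the other hand G contains the 3-clique {d, e, g}. A clique must lie in a single bag of any decomposition, so no decomposition can have width below 2. Therefore the treewidth is 2.

Treewidth 2.
One such decomposition:
Bags: B1 = {c, d, g}  B2 = {d, e, g}  B3 = {d, f, g}  B4 = {c, g, i}  B5 = {d, f, h}  B6 = {b, f, g}  B7 = {a, c, i}
Tree: B1–B2, B2–B3, B1–B4, B3–B5, B3–B6, B4–B7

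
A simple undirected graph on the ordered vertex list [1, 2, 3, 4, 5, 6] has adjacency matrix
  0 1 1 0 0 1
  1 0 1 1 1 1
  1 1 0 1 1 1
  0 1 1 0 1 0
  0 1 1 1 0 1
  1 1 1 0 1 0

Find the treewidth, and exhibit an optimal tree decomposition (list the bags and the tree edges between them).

Treewidth 3.
Bags: B1 = {1, 2, 3, 6}  B2 = {2, 3, 5, 6}  B3 = {2, 3, 4, 5}
Tree: B1–B2, B2–B3

Every bag has size at most 4, so the width is 4 − 1 = 3 and tw(G) ≤ 3. Conversely, {1, 2, 3, 6} is a clique of size 4, and the vertices of any clique must share a bag in every tree decomposition; so some bag has ≥ 4 vertices and tw(G) ≥ 3. Combining the bounds, tw(G) = 3.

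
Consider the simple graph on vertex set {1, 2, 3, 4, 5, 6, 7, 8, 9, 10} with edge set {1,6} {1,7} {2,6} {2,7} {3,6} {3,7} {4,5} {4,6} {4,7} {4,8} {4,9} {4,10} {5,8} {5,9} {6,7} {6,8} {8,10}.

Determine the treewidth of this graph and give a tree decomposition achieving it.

Treewidth 2.
One such decomposition:
Bags: B1 = {4, 6, 7}  B2 = {1, 6, 7}  B3 = {4, 6, 8}  B4 = {4, 8, 10}  B5 = {3, 6, 7}  B6 = {4, 5, 8}  B7 = {4, 5, 9}  B8 = {2, 6, 7}
Tree: B1–B2, B1–B3, B3–B4, B1–B5, B3–B6, B6–B7, B1–B8

Each bag holds 3 vertices, so the decomposition has width 2, which upper-bounds the treewidth. Conversely, {1, 6, 7} is a clique of size 3, and the vertices of any clique must share a bag in every tree decomposition; so some bag has ≥ 3 vertices and tw(G) ≥ 2. Combining the bounds, tw(G) = 2.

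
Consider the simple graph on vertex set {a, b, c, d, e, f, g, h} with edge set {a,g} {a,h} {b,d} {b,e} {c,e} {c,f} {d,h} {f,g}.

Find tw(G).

A width-2 tree decomposition is:
Bags: B1 = {a, g, h}  B2 = {f, g, h}  B3 = {c, f, h}  B4 = {c, e, h}  B5 = {b, e, h}  B6 = {b, d, h}
Tree: B1–B2, B2–B3, B3–B4, B4–B5, B5–B6
Each bag holds 3 vertices, so the decomposition has width 2, which upper-bounds the treewidth. Since h–a–g–f–c–e–b–d–h is a cycle in G, G is not acyclic. Forests are exactly the graphs of treewidth ≤ 1, so tw(G) ≥ 2. Therefore the treewidth is 2.

2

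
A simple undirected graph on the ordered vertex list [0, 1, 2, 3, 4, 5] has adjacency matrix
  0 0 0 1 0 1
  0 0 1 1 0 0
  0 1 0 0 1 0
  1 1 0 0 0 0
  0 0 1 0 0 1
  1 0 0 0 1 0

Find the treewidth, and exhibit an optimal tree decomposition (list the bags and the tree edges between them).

The largest bag has 3 vertices, giving width 2; this decomposition certifies tw(G) ≤ 2. For the lower bound, G contains the cycle 3–0–5–4–2–1–3, so G is not a forest; only forests have treewidth ≤ 1, hence tw(G) ≥ 2. Hence tw(G) = 2 exactly.

Treewidth 2.
One optimal decomposition is:
Bags: B1 = {0, 3, 5}  B2 = {3, 4, 5}  B3 = {2, 3, 4}  B4 = {1, 2, 3}
Tree: B1–B2, B2–B3, B3–B4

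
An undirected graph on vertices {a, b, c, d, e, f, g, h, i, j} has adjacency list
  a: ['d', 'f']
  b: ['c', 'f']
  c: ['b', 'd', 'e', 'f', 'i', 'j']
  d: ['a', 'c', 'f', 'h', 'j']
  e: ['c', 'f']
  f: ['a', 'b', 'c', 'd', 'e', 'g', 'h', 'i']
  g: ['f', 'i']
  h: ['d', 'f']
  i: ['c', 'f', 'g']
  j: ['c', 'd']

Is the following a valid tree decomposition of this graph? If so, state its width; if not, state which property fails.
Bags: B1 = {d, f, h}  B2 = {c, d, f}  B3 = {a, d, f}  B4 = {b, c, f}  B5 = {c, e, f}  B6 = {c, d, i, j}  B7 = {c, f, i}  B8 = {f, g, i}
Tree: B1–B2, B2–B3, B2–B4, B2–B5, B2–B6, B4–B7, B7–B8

No — bags containing vertex i are not connected in the tree.

A tree decomposition must satisfy three properties: every vertex lies in some bag; for every edge, both endpoints lie together in some bag; and for every vertex, the bags containing it form a connected subtree. Here bags containing vertex i are not connected in the tree, so the decomposition is invalid.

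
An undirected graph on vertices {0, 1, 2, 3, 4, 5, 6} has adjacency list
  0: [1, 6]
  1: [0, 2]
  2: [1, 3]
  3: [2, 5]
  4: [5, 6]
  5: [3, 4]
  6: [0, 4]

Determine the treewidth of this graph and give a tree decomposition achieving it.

Treewidth 2.
One such decomposition:
Bags: B1 = {0, 1, 2}  B2 = {0, 2, 3}  B3 = {0, 3, 5}  B4 = {0, 4, 5}  B5 = {0, 4, 6}
Tree: B1–B2, B2–B3, B3–B4, B4–B5

Each bag holds 3 vertices, so the decomposition has width 2, which upper-bounds the treewidth. Since 0–1–2–3–5–4–6–0 is a cycle in G, G is not acyclic. Forests are exactly the graphs of treewidth ≤ 1, so tw(G) ≥ 2. Combining the bounds, tw(G) = 2.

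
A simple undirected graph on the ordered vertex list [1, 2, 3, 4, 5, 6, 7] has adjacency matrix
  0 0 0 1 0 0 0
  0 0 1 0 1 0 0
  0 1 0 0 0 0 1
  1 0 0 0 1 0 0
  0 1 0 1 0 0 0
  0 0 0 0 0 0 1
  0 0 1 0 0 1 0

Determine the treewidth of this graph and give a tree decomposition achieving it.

Every bag has size at most 2, so the width is 2 − 1 = 1 and tw(G) ≤ 1. Since G has at least one edge (e.g. 6–7), it is not an edgeless graph, so tw(G) ≥ 1. Combining the bounds, tw(G) = 1.

Treewidth 1.
One optimal decomposition is:
Bags: B1 = {6, 7}  B2 = {3, 7}  B3 = {2, 3}  B4 = {2, 5}  B5 = {4, 5}  B6 = {1, 4}
Tree: B1–B2, B2–B3, B3–B4, B4–B5, B5–B6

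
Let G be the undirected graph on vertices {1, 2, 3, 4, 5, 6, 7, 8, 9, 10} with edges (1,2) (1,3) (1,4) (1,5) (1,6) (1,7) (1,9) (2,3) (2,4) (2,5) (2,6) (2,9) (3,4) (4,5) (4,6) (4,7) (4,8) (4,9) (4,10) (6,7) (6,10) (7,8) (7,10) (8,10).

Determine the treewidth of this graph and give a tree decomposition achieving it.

The largest bag has 4 vertices, giving width 3; this decomposition certifies tw(G) ≤ 3. On the other hand G contains the 4-clique {4, 7, 8, 10}. A clique must lie in a single bag of any decomposition, so no decomposition can have width below 3. Therefore the treewidth is 3.

Treewidth 3.
Bags: B1 = {1, 2, 4, 6}  B2 = {1, 2, 4, 5}  B3 = {1, 4, 6, 7}  B4 = {4, 6, 7, 10}  B5 = {1, 2, 4, 9}  B6 = {4, 7, 8, 10}  B7 = {1, 2, 3, 4}
Tree: B1–B2, B1–B3, B3–B4, B1–B5, B4–B6, B5–B7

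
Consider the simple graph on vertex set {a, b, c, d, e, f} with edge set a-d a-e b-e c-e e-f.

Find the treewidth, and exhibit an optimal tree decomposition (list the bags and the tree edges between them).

Treewidth 1.
Bags: B1 = {c, e}  B2 = {e, f}  B3 = {a, e}  B4 = {a, d}  B5 = {b, e}
Tree: B1–B2, B1–B3, B3–B4, B1–B5

Each bag holds 2 vertices, so the decomposition has width 1, which upper-bounds the treewidth. Since G has at least one edge (e.g. c–e), it is not an edgeless graph, so tw(G) ≥ 1. Hence tw(G) = 1 exactly.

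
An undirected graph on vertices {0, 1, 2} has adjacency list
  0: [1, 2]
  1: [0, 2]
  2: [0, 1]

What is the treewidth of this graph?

2

A width-2 tree decomposition is:
Bags: B1 = {0, 1, 2}
Tree: (single bag)
With just one bag of size 3, the width is 3 − 1 = 2, so tw(G) ≤ 2. For the lower bound, the 3 vertices {0, 1, 2} are pairwise adjacent, and any tree decomposition puts a clique entirely inside one bag — forcing width ≥ 2. Therefore the treewidth is 2.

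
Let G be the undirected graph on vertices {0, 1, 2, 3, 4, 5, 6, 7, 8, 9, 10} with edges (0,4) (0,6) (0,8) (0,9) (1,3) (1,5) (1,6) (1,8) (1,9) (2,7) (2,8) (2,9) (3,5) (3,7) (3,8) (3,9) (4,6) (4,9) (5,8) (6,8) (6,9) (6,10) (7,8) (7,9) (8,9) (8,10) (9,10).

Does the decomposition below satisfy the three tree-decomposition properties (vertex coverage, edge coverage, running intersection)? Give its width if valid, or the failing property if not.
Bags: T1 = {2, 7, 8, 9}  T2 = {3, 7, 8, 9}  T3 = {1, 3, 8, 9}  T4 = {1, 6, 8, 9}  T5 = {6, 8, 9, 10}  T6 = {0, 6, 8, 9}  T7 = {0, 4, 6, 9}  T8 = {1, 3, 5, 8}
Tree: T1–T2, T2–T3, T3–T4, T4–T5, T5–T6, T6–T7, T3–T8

Checking the three conditions: (i) the bags cover all of {0, 1, 2, 3, 4, 5, 6, 7, 8, 9, 10}; (ii) for each edge, some bag contains both endpoints; (iii) the bags containing any fixed vertex form a subtree. All hold, so the decomposition is valid with width 4 − 1 = 3.

Yes; width 3.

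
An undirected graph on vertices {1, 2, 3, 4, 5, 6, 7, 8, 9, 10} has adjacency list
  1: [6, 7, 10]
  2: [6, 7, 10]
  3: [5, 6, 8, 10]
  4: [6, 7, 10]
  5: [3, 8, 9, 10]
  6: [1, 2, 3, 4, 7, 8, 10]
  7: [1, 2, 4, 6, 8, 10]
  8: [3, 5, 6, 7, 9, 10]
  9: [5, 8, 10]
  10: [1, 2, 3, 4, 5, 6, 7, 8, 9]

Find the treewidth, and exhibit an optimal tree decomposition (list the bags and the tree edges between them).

The largest bag has 4 vertices, giving width 3; this decomposition certifies tw(G) ≤ 3. On the other hand G contains the 4-clique {5, 8, 9, 10}. A clique must lie in a single bag of any decomposition, so no decomposition can have width below 3. Hence tw(G) = 3 exactly.

Treewidth 3.
One optimal decomposition is:
Bags: B1 = {3, 6, 8, 10}  B2 = {6, 7, 8, 10}  B3 = {2, 6, 7, 10}  B4 = {3, 5, 8, 10}  B5 = {1, 6, 7, 10}  B6 = {4, 6, 7, 10}  B7 = {5, 8, 9, 10}
Tree: B1–B2, B2–B3, B1–B4, B2–B5, B3–B6, B4–B7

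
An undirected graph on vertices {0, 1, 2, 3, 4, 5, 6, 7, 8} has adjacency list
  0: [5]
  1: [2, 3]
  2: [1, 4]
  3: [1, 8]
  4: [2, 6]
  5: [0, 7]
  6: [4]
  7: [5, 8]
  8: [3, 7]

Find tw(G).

A width-1 tree decomposition is:
Bags: B1 = {0, 5}  B2 = {5, 7}  B3 = {7, 8}  B4 = {3, 8}  B5 = {1, 3}  B6 = {1, 2}  B7 = {2, 4}  B8 = {4, 6}
Tree: B1–B2, B2–B3, B3–B4, B4–B5, B5–B6, B6–B7, B7–B8
Every bag has size at most 2, so the width is 2 − 1 = 1 and tw(G) ≤ 1. G has an edge, so its treewidth is at least 1. The upper and lower bounds meet at 1, so that is the treewidth.

1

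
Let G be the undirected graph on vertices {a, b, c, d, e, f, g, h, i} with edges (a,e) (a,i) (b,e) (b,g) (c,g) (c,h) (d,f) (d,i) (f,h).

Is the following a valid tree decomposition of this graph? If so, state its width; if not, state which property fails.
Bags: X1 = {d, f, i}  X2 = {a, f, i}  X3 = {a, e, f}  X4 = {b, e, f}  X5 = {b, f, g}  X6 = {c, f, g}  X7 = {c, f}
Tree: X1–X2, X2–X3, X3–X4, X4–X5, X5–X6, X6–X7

A tree decomposition must satisfy three properties: every vertex lies in some bag; for every edge, both endpoints lie together in some bag; and for every vertex, the bags containing it form a connected subtree. Here vertex h appears in no bag, so the decomposition is invalid.

No — vertex h appears in no bag.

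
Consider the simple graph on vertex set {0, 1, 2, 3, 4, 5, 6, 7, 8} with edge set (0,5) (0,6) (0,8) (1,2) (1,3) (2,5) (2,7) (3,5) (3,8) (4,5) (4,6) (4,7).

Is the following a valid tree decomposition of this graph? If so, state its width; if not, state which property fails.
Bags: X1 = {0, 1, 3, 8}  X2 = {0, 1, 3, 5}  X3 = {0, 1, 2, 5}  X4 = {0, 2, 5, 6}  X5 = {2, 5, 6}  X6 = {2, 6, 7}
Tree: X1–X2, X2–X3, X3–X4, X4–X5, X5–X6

No — vertex 4 appears in no bag.

A tree decomposition must satisfy three properties: every vertex lies in some bag; for every edge, both endpoints lie together in some bag; and for every vertex, the bags containing it form a connected subtree. Here vertex 4 appears in no bag, so the decomposition is invalid.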